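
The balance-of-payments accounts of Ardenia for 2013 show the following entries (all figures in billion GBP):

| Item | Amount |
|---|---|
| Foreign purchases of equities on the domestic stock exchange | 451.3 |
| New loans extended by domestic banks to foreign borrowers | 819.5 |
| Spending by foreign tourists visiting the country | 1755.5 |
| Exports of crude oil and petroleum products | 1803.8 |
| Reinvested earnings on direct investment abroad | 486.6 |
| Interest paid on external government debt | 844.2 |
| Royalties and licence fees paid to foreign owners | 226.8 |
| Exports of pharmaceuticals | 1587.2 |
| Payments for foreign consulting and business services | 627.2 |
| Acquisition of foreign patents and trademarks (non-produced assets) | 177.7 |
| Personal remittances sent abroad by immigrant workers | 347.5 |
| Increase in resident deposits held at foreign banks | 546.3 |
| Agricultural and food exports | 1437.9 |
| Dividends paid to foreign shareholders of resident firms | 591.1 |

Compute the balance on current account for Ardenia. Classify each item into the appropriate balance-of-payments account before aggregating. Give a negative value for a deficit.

4434.2

Goods: 1437.9 + 1587.2 + 1803.8 = 4828.9
Services: -226.8 - 627.2 + 1755.5 = 901.5
Primary income: -844.2 + 486.6 - 591.1 = -948.7
Secondary income: -347.5
Current account = 4828.9 + 901.5 + (-948.7) + (-347.5) = 4434.2
(Excluded from the current account — financial account: foreign purchases of equities on the domestic stock exchange 451.3, new loans extended by domestic banks to foreign borrowers 819.5, increase in resident deposits held at foreign banks 546.3; capital account: acquisition of foreign patents and trademarks (non-produced assets) 177.7.)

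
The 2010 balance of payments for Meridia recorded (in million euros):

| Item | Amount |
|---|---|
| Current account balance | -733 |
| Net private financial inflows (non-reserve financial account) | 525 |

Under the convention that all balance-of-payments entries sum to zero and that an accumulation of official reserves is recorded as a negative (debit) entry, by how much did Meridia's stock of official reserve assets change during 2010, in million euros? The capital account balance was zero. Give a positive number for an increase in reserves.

-208

Official reserve transactions balance = -((-733) + 525) = 208
An accumulation of reserves is recorded as a debit (negative entry), so the change in the stock of reserves is the negative of that balance.
Change in official reserves = -(208) = -208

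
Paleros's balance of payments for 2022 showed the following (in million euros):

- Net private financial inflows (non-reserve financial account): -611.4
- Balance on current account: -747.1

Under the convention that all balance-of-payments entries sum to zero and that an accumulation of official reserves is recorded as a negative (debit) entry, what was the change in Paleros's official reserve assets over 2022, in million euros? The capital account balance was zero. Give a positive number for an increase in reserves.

Official reserve transactions balance = -((-747.1) + (-611.4)) = 1358.5
An accumulation of reserves is recorded as a debit (negative entry), so the change in the stock of reserves is the negative of that balance.
Change in official reserves = -(1358.5) = -1358.5

-1358.5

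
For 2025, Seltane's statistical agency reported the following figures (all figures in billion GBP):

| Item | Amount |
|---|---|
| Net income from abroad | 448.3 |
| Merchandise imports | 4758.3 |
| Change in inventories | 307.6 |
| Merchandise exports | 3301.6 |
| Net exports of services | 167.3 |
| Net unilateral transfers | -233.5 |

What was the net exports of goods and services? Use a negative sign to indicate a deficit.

Goods balance = 3301.6 - 4758.3 = -1456.7
Services balance = 167.3
Trade balance (goods + services) = -1456.7 + 167.3 = -1289.4

-1289.4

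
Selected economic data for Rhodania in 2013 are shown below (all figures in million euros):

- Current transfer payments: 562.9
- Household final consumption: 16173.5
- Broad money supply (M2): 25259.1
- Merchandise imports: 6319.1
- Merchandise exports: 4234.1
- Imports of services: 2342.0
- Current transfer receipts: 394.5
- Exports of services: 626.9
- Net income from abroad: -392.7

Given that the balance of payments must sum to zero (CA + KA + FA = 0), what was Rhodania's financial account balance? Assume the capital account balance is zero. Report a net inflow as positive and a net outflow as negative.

4361.2

Goods balance = 4234.1 - 6319.1 = -2085.0
Services balance = 626.9 - 2342.0 = -1715.1
Trade balance (goods + services) = -2085.0 + (-1715.1) = -3800.1
Net primary income = -392.7
Net secondary income = 394.5 - 562.9 = -168.4
Current account = -3800.1 + (-392.7) + (-168.4) = -4361.2
Financial account = -(-4361.2) = 4361.2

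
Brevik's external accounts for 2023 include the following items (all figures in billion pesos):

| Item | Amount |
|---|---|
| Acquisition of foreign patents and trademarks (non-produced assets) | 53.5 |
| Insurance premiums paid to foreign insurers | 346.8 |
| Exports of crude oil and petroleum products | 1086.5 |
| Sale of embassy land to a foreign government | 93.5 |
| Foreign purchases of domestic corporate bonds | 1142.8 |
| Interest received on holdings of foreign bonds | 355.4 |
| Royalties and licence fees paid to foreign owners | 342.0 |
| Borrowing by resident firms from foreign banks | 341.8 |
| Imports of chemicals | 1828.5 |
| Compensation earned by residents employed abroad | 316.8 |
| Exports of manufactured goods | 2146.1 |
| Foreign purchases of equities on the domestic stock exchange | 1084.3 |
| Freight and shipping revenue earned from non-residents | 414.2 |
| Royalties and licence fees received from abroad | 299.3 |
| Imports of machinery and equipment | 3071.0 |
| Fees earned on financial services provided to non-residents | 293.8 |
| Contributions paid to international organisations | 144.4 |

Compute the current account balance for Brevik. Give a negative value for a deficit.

-820.6

Goods: -3071.0 + 2146.1 + 1086.5 - 1828.5 = -1666.9
Services: 299.3 + 293.8 - 346.8 - 342.0 + 414.2 = 318.5
Primary income: 316.8 + 355.4 = 672.2
Secondary income: -144.4
Current account = (-1666.9) + 318.5 + 672.2 + (-144.4) = -820.6
(Excluded from the current account — capital account: acquisition of foreign patents and trademarks (non-produced assets) 53.5, sale of embassy land to a foreign government 93.5; financial account: foreign purchases of domestic corporate bonds 1142.8, borrowing by resident firms from foreign banks 341.8, foreign purchases of equities on the domestic stock exchange 1084.3.)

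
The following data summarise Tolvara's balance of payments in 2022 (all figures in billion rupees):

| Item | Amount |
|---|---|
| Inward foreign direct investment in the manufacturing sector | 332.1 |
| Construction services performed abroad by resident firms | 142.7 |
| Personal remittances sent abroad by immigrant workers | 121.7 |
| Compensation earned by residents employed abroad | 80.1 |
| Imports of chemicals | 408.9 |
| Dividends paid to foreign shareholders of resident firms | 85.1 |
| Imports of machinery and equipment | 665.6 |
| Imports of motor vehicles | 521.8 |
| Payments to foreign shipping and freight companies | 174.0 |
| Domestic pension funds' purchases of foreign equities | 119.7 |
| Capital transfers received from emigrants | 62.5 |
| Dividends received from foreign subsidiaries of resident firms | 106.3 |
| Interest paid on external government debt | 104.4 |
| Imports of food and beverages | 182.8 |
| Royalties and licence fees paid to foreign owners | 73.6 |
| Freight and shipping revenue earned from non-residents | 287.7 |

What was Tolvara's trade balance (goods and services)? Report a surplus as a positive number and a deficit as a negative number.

Goods: -521.8 - 408.9 - 182.8 - 665.6 = -1779.1
Services: 142.7 + 287.7 - 174.0 - 73.6 = 182.8
Trade balance = -1779.1 + 182.8 = -1596.3
(Excluded from the trade balance — financial account: inward foreign direct investment in the manufacturing sector 332.1, domestic pension funds' purchases of foreign equities 119.7; secondary income: personal remittances sent abroad by immigrant workers 121.7; primary income: compensation earned by residents employed abroad 80.1, dividends paid to foreign shareholders of resident firms 85.1, dividends received from foreign subsidiaries of resident firms 106.3, interest paid on external government debt 104.4; capital account: capital transfers received from emigrants 62.5.)

-1596.3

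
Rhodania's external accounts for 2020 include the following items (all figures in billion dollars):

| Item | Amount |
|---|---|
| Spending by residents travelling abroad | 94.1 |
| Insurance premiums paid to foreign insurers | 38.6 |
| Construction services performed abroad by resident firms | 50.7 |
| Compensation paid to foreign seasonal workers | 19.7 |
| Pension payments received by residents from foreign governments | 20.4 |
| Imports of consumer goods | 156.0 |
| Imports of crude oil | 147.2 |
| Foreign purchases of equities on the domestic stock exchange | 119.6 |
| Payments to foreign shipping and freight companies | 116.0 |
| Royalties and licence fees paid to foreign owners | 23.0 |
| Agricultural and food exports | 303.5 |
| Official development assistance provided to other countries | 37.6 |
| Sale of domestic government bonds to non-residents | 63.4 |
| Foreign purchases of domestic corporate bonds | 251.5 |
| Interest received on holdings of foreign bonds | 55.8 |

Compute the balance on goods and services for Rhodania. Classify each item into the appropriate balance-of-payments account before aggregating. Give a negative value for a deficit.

Goods: -156.0 - 147.2 + 303.5 = 0.3
Services: -116.0 + 50.7 - 94.1 - 38.6 - 23.0 = -221.0
Trade balance = 0.3 + (-221.0) = -220.7
(Excluded from the trade balance — primary income: compensation paid to foreign seasonal workers 19.7, interest received on holdings of foreign bonds 55.8; secondary income: pension payments received by residents from foreign governments 20.4, official development assistance provided to other countries 37.6; financial account: foreign purchases of equities on the domestic stock exchange 119.6, sale of domestic government bonds to non-residents 63.4, foreign purchases of domestic corporate bonds 251.5.)

-220.7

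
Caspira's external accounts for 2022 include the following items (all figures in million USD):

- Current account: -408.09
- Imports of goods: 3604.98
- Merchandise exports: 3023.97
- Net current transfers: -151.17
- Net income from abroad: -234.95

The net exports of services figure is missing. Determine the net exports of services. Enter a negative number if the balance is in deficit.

559.04

Current account = goods balance + services balance + net primary income + net secondary income
Sum of the known components = -967.13
Net exports of services = CA - (known components) = -408.09 - (-967.13) = 559.04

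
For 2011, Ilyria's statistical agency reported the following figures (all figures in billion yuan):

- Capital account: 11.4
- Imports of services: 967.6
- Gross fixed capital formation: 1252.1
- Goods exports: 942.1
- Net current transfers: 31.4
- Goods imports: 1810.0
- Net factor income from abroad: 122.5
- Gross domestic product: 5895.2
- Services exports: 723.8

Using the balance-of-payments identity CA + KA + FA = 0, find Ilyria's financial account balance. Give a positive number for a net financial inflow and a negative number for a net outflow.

Goods balance = 942.1 - 1810.0 = -867.9
Services balance = 723.8 - 967.6 = -243.8
Trade balance (goods + services) = -867.9 + (-243.8) = -1111.7
Net primary income = 122.5
Net secondary income = 31.4
Current account = -1111.7 + 122.5 + 31.4 = -957.8
Financial account = -(-957.8 + 11.4) = 946.4

946.4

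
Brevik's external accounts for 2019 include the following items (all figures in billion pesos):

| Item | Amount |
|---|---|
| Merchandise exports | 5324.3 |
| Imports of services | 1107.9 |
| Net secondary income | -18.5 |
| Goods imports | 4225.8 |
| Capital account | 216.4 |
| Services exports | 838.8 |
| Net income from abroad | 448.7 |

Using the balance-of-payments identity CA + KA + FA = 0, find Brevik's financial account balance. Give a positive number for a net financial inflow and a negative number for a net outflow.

Goods balance = 5324.3 - 4225.8 = 1098.5
Services balance = 838.8 - 1107.9 = -269.1
Trade balance (goods + services) = 1098.5 + (-269.1) = 829.4
Net primary income = 448.7
Net secondary income = -18.5
Current account = 829.4 + 448.7 + (-18.5) = 1259.6
Financial account = -(1259.6 + 216.4) = -1476.0

-1476.0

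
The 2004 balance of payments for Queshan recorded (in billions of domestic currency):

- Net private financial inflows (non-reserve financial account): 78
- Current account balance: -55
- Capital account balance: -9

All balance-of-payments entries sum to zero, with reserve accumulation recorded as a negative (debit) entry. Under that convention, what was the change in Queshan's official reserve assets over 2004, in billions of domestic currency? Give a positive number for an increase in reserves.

14

Official reserve transactions balance = -((-55) + (-9) + 78) = -14
An accumulation of reserves is recorded as a debit (negative entry), so the change in the stock of reserves is the negative of that balance.
Change in official reserves = -(-14) = 14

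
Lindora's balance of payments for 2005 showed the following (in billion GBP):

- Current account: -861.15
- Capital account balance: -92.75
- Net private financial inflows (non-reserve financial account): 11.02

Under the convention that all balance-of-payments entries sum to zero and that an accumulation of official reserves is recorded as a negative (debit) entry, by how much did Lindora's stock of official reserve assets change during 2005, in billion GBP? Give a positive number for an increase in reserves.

Official reserve transactions balance = -((-861.15) + (-92.75) + 11.02) = 942.88
An accumulation of reserves is recorded as a debit (negative entry), so the change in the stock of reserves is the negative of that balance.
Change in official reserves = -(942.88) = -942.88

-942.88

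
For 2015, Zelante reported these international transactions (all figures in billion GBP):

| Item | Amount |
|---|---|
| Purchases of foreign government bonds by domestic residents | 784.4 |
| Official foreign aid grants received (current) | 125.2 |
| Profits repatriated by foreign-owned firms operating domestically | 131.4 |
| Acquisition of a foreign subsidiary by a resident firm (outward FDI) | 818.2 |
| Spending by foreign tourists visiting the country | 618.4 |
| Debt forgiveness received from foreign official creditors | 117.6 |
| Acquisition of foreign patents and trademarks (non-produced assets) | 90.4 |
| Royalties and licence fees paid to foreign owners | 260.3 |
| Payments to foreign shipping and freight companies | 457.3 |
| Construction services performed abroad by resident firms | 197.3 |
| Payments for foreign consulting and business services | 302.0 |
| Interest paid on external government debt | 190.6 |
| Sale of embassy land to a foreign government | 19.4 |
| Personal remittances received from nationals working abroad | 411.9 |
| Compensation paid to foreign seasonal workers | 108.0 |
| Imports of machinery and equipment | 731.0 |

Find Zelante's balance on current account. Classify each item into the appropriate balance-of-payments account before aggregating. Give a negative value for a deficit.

-827.8

Goods: -731.0
Services: -457.3 - 260.3 - 302.0 + 618.4 + 197.3 = -203.9
Primary income: -131.4 - 108.0 - 190.6 = -430.0
Secondary income: 411.9 + 125.2 = 537.1
Current account = (-731.0) + (-203.9) + (-430.0) + 537.1 = -827.8
(Excluded from the current account — financial account: purchases of foreign government bonds by domestic residents 784.4, acquisition of a foreign subsidiary by a resident firm (outward FDI) 818.2; capital account: debt forgiveness received from foreign official creditors 117.6, acquisition of foreign patents and trademarks (non-produced assets) 90.4, sale of embassy land to a foreign government 19.4.)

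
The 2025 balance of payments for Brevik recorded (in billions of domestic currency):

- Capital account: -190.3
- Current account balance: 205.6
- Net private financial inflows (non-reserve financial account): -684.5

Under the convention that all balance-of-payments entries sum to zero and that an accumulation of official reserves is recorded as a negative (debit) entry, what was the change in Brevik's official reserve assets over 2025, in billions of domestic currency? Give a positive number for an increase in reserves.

Official reserve transactions balance = -(205.6 + (-190.3) + (-684.5)) = 669.2
An accumulation of reserves is recorded as a debit (negative entry), so the change in the stock of reserves is the negative of that balance.
Change in official reserves = -(669.2) = -669.2

-669.2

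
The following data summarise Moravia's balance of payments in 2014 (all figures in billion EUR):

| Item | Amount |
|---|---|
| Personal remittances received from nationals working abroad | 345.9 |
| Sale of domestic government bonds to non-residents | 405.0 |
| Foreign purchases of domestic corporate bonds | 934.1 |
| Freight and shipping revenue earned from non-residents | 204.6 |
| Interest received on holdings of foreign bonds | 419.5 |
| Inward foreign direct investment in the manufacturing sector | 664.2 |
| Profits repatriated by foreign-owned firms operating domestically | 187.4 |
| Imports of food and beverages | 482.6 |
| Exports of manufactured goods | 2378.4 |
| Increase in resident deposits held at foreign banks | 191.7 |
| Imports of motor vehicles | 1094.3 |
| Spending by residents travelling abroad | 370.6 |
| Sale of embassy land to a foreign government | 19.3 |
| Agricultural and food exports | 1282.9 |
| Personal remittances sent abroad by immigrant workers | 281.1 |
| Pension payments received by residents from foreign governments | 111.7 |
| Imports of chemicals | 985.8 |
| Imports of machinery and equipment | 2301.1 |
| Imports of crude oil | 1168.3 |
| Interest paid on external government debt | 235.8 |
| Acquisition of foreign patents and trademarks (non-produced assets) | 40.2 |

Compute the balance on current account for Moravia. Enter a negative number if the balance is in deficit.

-2364.0

Goods: -1168.3 - 2301.1 - 1094.3 + 2378.4 - 985.8 - 482.6 + 1282.9 = -2370.8
Services: 204.6 - 370.6 = -166.0
Primary income: -235.8 - 187.4 + 419.5 = -3.7
Secondary income: 345.9 + 111.7 - 281.1 = 176.5
Current account = (-2370.8) + (-166.0) + (-3.7) + 176.5 = -2364.0
(Excluded from the current account — financial account: sale of domestic government bonds to non-residents 405.0, foreign purchases of domestic corporate bonds 934.1, inward foreign direct investment in the manufacturing sector 664.2, increase in resident deposits held at foreign banks 191.7; capital account: sale of embassy land to a foreign government 19.3, acquisition of foreign patents and trademarks (non-produced assets) 40.2.)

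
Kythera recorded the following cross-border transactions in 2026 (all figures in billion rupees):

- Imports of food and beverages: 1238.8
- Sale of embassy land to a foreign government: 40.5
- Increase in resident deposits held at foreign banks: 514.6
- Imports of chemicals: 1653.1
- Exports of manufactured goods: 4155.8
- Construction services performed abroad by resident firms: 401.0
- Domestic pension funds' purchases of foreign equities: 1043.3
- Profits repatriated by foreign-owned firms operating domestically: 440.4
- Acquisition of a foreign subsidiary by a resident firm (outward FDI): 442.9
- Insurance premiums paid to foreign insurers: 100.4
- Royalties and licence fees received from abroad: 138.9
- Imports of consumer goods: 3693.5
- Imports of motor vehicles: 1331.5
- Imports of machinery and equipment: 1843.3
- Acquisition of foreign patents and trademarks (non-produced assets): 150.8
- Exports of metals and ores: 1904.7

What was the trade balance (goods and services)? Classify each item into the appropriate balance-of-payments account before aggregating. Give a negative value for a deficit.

Goods: -1843.3 - 3693.5 + 4155.8 - 1331.5 - 1653.1 + 1904.7 - 1238.8 = -3699.7
Services: -100.4 + 401.0 + 138.9 = 439.5
Trade balance = -3699.7 + 439.5 = -3260.2
(Excluded from the trade balance — capital account: sale of embassy land to a foreign government 40.5, acquisition of foreign patents and trademarks (non-produced assets) 150.8; financial account: increase in resident deposits held at foreign banks 514.6, domestic pension funds' purchases of foreign equities 1043.3, acquisition of a foreign subsidiary by a resident firm (outward FDI) 442.9; primary income: profits repatriated by foreign-owned firms operating domestically 440.4.)

-3260.2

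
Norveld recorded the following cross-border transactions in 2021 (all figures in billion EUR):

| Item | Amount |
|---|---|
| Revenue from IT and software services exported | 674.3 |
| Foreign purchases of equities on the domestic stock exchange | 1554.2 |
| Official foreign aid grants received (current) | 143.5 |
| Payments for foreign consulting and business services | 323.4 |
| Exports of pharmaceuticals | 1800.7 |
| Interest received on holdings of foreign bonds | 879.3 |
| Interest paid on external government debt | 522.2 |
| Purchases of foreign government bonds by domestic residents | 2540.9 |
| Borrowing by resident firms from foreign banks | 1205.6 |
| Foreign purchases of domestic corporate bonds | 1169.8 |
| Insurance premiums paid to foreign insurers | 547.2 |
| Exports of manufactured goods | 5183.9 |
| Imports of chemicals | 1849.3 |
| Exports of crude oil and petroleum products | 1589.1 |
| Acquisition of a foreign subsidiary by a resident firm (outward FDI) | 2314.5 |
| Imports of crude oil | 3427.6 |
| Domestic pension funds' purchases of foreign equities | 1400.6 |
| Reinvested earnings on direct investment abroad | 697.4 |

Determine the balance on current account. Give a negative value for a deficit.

4298.5

Goods: 1800.7 - 1849.3 - 3427.6 + 1589.1 + 5183.9 = 3296.8
Services: 674.3 - 323.4 - 547.2 = -196.3
Primary income: 879.3 - 522.2 + 697.4 = 1054.5
Secondary income: 143.5
Current account = 3296.8 + (-196.3) + 1054.5 + 143.5 = 4298.5
(Excluded from the current account — financial account: foreign purchases of equities on the domestic stock exchange 1554.2, purchases of foreign government bonds by domestic residents 2540.9, borrowing by resident firms from foreign banks 1205.6, foreign purchases of domestic corporate bonds 1169.8, acquisition of a foreign subsidiary by a resident firm (outward FDI) 2314.5, domestic pension funds' purchases of foreign equities 1400.6.)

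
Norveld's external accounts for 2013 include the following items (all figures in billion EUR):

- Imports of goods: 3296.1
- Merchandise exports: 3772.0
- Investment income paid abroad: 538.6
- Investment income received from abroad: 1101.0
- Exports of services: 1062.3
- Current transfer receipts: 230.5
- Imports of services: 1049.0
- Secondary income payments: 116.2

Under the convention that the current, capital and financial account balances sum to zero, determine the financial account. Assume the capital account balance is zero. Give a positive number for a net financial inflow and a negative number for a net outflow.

-1165.9

Goods balance = 3772.0 - 3296.1 = 475.9
Services balance = 1062.3 - 1049.0 = 13.3
Trade balance (goods + services) = 475.9 + 13.3 = 489.2
Net primary income = 1101.0 - 538.6 = 562.4
Net secondary income = 230.5 - 116.2 = 114.3
Current account = 489.2 + 562.4 + 114.3 = 1165.9
Financial account = -(1165.9) = -1165.9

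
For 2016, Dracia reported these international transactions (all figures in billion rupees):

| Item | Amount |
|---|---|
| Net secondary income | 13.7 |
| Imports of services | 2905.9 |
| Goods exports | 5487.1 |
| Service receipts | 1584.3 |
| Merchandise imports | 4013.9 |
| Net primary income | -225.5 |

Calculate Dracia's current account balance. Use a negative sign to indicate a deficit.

-60.2

Goods balance = 5487.1 - 4013.9 = 1473.2
Services balance = 1584.3 - 2905.9 = -1321.6
Trade balance (goods + services) = 1473.2 + (-1321.6) = 151.6
Net primary income = -225.5
Net secondary income = 13.7
Current account = 151.6 + (-225.5) + 13.7 = -60.2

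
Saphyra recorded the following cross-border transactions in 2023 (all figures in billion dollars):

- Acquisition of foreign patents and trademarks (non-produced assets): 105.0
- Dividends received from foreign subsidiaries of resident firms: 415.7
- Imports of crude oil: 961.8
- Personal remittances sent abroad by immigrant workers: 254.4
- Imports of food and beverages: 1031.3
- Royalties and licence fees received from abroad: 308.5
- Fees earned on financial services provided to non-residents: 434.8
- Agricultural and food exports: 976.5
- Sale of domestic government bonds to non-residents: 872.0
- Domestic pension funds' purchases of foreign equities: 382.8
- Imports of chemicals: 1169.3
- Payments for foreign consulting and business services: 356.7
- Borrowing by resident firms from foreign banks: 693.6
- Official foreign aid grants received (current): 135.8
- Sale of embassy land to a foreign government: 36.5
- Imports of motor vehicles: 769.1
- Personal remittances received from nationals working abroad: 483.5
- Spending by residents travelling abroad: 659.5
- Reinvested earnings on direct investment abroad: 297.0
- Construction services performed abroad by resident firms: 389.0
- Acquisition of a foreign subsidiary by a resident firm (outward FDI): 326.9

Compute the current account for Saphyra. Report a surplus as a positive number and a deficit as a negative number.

-1761.3

Goods: -1169.3 - 1031.3 - 769.1 + 976.5 - 961.8 = -2955.0
Services: -356.7 + 434.8 - 659.5 + 308.5 + 389.0 = 116.1
Primary income: 415.7 + 297.0 = 712.7
Secondary income: 483.5 - 254.4 + 135.8 = 364.9
Current account = (-2955.0) + 116.1 + 712.7 + 364.9 = -1761.3
(Excluded from the current account — capital account: acquisition of foreign patents and trademarks (non-produced assets) 105.0, sale of embassy land to a foreign government 36.5; financial account: sale of domestic government bonds to non-residents 872.0, domestic pension funds' purchases of foreign equities 382.8, borrowing by resident firms from foreign banks 693.6, acquisition of a foreign subsidiary by a resident firm (outward FDI) 326.9.)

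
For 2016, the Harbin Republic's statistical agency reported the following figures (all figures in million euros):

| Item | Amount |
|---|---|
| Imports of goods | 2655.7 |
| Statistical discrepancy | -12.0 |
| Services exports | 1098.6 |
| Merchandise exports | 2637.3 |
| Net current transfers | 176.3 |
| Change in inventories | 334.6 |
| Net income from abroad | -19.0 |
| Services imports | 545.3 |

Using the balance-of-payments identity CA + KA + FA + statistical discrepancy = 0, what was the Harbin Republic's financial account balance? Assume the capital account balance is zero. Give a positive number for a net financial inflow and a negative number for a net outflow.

Goods balance = 2637.3 - 2655.7 = -18.4
Services balance = 1098.6 - 545.3 = 553.3
Trade balance (goods + services) = -18.4 + 553.3 = 534.9
Net primary income = -19.0
Net secondary income = 176.3
Current account = 534.9 + (-19.0) + 176.3 = 692.2
Financial account = -(692.2 + (-12.0)) = -680.2

-680.2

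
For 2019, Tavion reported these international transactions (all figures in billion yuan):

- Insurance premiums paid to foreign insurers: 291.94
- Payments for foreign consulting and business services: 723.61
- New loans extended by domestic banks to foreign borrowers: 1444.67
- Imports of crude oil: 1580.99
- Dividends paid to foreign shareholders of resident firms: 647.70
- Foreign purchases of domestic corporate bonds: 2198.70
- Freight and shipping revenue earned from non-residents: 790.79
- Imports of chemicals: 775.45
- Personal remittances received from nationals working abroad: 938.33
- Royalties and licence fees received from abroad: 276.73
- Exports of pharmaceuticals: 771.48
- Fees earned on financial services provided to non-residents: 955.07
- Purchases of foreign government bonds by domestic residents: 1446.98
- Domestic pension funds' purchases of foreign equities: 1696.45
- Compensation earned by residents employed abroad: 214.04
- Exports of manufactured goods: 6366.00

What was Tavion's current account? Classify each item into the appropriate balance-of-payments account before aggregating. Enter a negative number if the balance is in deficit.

6292.75

Goods: 771.48 + 6366.00 - 775.45 - 1580.99 = 4781.04
Services: 790.79 + 955.07 - 723.61 + 276.73 - 291.94 = 1007.04
Primary income: -647.70 + 214.04 = -433.66
Secondary income: 938.33
Current account = 4781.04 + 1007.04 + (-433.66) + 938.33 = 6292.75
(Excluded from the current account — financial account: new loans extended by domestic banks to foreign borrowers 1444.67, foreign purchases of domestic corporate bonds 2198.70, purchases of foreign government bonds by domestic residents 1446.98, domestic pension funds' purchases of foreign equities 1696.45.)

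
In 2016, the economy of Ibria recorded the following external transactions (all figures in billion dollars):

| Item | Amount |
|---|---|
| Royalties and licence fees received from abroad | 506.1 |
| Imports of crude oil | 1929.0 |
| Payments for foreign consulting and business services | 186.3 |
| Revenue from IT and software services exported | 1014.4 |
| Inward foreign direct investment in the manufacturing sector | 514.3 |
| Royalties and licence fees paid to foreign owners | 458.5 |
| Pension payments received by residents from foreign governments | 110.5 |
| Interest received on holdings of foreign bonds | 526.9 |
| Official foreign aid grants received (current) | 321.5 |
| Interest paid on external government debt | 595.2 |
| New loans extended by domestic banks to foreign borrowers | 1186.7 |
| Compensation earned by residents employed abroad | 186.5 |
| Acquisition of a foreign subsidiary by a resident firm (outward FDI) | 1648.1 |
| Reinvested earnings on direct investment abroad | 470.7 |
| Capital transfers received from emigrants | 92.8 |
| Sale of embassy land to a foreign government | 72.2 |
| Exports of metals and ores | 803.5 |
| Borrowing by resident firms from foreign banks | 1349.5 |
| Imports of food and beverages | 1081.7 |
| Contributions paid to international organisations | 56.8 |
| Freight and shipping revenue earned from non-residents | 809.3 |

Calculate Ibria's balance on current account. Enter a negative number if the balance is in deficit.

441.9

Goods: 803.5 - 1081.7 - 1929.0 = -2207.2
Services: 1014.4 + 809.3 - 458.5 + 506.1 - 186.3 = 1685.0
Primary income: 186.5 + 526.9 + 470.7 - 595.2 = 588.9
Secondary income: 110.5 + 321.5 - 56.8 = 375.2
Current account = (-2207.2) + 1685.0 + 588.9 + 375.2 = 441.9
(Excluded from the current account — financial account: inward foreign direct investment in the manufacturing sector 514.3, new loans extended by domestic banks to foreign borrowers 1186.7, acquisition of a foreign subsidiary by a resident firm (outward FDI) 1648.1, borrowing by resident firms from foreign banks 1349.5; capital account: capital transfers received from emigrants 92.8, sale of embassy land to a foreign government 72.2.)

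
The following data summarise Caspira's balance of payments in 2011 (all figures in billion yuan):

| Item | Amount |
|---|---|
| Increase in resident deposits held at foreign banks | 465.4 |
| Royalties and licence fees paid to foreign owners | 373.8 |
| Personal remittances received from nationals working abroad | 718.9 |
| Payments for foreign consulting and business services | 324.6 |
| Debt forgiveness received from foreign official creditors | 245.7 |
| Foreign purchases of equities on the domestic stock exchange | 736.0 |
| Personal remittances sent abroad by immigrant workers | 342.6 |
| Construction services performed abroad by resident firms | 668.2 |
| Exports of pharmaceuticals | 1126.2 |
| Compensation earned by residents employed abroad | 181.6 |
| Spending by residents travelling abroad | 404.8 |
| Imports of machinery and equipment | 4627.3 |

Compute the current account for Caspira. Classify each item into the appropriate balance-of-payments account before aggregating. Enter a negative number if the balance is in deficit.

-3378.2

Goods: -4627.3 + 1126.2 = -3501.1
Services: -404.8 + 668.2 - 373.8 - 324.6 = -435.0
Primary income: 181.6
Secondary income: 718.9 - 342.6 = 376.3
Current account = (-3501.1) + (-435.0) + 181.6 + 376.3 = -3378.2
(Excluded from the current account — financial account: increase in resident deposits held at foreign banks 465.4, foreign purchases of equities on the domestic stock exchange 736.0; capital account: debt forgiveness received from foreign official creditors 245.7.)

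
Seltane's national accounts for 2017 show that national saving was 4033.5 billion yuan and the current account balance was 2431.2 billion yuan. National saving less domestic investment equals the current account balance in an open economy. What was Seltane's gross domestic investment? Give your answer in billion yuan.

1602.3

S - I = CA (net lending to the rest of the world).
I = S - CA = 4033.5 - 2431.2 = 1602.3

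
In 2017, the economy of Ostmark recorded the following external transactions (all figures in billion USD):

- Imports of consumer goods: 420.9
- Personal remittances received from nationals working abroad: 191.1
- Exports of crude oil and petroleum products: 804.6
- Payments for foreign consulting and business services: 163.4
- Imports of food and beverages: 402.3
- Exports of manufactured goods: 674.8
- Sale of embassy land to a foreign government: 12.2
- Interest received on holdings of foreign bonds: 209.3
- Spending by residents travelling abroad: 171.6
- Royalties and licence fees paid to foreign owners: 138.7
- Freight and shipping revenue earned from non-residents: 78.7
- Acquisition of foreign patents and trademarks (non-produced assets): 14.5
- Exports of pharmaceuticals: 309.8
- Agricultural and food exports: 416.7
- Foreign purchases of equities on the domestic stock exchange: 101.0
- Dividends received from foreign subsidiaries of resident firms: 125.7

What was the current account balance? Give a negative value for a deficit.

1513.8

Goods: 309.8 - 420.9 - 402.3 + 674.8 + 804.6 + 416.7 = 1382.7
Services: 78.7 - 138.7 - 163.4 - 171.6 = -395.0
Primary income: 209.3 + 125.7 = 335.0
Secondary income: 191.1
Current account = 1382.7 + (-395.0) + 335.0 + 191.1 = 1513.8
(Excluded from the current account — capital account: sale of embassy land to a foreign government 12.2, acquisition of foreign patents and trademarks (non-produced assets) 14.5; financial account: foreign purchases of equities on the domestic stock exchange 101.0.)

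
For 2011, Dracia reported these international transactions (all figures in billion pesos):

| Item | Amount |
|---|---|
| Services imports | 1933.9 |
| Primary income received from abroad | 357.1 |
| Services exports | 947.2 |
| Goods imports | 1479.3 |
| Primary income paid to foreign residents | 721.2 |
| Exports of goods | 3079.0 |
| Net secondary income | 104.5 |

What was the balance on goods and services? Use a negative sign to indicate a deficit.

613.0

Goods balance = 3079.0 - 1479.3 = 1599.7
Services balance = 947.2 - 1933.9 = -986.7
Trade balance (goods + services) = 1599.7 + (-986.7) = 613.0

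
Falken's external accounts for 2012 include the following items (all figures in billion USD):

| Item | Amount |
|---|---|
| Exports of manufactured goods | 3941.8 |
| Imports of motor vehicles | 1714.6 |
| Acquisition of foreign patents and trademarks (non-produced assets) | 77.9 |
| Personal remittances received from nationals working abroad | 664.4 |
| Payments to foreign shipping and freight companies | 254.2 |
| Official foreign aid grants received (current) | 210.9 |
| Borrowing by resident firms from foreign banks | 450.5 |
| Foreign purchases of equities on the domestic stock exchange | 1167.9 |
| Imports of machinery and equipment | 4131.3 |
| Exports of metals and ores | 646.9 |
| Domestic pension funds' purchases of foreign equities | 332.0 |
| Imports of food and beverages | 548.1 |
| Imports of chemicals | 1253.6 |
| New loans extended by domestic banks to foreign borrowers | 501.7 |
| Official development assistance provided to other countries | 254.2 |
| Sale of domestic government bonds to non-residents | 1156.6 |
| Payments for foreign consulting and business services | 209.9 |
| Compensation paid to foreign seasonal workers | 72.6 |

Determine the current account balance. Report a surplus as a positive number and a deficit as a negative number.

-2974.5

Goods: 3941.8 - 1253.6 - 1714.6 + 646.9 - 548.1 - 4131.3 = -3058.9
Services: -209.9 - 254.2 = -464.1
Primary income: -72.6
Secondary income: 664.4 + 210.9 - 254.2 = 621.1
Current account = (-3058.9) + (-464.1) + (-72.6) + 621.1 = -2974.5
(Excluded from the current account — capital account: acquisition of foreign patents and trademarks (non-produced assets) 77.9; financial account: borrowing by resident firms from foreign banks 450.5, foreign purchases of equities on the domestic stock exchange 1167.9, domestic pension funds' purchases of foreign equities 332.0, new loans extended by domestic banks to foreign borrowers 501.7, sale of domestic government bonds to non-residents 1156.6.)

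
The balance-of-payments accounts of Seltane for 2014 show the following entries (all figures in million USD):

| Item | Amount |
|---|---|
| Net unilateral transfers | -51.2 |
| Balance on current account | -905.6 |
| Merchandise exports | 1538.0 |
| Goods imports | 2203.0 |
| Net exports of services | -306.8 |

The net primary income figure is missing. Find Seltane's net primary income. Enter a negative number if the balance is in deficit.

117.4

Current account = goods balance + services balance + net primary income + net secondary income
Sum of the known components = -1023.0
Net primary income = CA - (known components) = -905.6 - (-1023.0) = 117.4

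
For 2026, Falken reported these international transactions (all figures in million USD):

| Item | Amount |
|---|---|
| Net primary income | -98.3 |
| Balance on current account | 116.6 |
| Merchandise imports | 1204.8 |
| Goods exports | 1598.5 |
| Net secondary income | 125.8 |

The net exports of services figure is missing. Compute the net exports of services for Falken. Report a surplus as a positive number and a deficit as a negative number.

-304.6

Current account = goods balance + services balance + net primary income + net secondary income
Sum of the known components = 421.2
Net exports of services = CA - (known components) = 116.6 - 421.2 = -304.6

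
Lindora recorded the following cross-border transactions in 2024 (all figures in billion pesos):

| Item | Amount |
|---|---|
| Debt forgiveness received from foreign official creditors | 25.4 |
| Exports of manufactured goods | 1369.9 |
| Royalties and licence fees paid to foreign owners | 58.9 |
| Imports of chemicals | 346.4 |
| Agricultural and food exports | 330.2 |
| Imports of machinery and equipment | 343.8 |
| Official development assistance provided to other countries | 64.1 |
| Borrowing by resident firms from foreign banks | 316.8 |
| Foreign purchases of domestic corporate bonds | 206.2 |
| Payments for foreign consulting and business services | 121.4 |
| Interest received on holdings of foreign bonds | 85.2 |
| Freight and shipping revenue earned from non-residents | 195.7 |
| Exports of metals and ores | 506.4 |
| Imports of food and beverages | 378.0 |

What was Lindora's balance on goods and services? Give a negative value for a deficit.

1153.7

Goods: -346.4 - 378.0 + 1369.9 - 343.8 + 506.4 + 330.2 = 1138.3
Services: -121.4 + 195.7 - 58.9 = 15.4
Trade balance = 1138.3 + 15.4 = 1153.7
(Excluded from the trade balance — capital account: debt forgiveness received from foreign official creditors 25.4; secondary income: official development assistance provided to other countries 64.1; financial account: borrowing by resident firms from foreign banks 316.8, foreign purchases of domestic corporate bonds 206.2; primary income: interest received on holdings of foreign bonds 85.2.)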